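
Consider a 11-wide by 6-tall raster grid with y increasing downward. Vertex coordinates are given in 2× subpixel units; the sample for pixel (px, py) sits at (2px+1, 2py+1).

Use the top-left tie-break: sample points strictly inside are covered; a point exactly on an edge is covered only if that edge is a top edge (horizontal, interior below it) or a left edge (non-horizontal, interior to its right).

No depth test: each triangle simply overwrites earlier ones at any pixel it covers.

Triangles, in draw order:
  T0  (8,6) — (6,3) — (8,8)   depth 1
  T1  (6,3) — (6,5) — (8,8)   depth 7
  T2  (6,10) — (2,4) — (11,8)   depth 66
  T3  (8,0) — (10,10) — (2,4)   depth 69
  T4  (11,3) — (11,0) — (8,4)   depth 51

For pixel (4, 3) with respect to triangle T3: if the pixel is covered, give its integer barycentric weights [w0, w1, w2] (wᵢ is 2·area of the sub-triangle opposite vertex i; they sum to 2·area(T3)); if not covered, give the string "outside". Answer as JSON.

T0:
  2·area = 4  (B↔C swapped to make it positive)
  edge (8, 6)→(8, 8): d=(0,2) right/bottom  bias=-1
  edge (8, 8)→(6, 3): d=(-2,-5) top-left  bias=+0
  edge (6, 3)→(8, 6): d=(2,3) right/bottom  bias=-1
    (3,2)@(7, 5): e=[2,1,1] → #
    (4,2)@(9, 5): e=[-2,11,-5] → ·
    (3,3)@(7, 7): e=[2,-3,5] → ·
  covered (1 px):
    · · · · · · · · · · ·
    · · · · · · · · · · ·
    · · · # · · · · · · ·
    · · · · · · · · · · ·
    · · · · · · · · · · ·
    · · · · · · · · · · ·
T1:
  2·area = 4  (B↔C swapped to make it positive)
  edge (6, 3)→(8, 8): d=(2,5) right/bottom  bias=-1
  edge (8, 8)→(6, 5): d=(-2,-3) top-left  bias=+0
  edge (6, 5)→(6, 3): d=(0,-2) top-left  bias=+0
  covered (0 px):
    · · · · · · · · · · ·
    · · · · · · · · · · ·
    · · · · · · · · · · ·
    · · · · · · · · · · ·
    · · · · · · · · · · ·
    · · · · · · · · · · ·
T2:
  2·area = 38
  edge (6, 10)→(2, 4): d=(-4,-6) top-left  bias=+0
  edge (2, 4)→(11, 8): d=(9,4) right/bottom  bias=-1
  edge (11, 8)→(6, 10): d=(-5,2) right/bottom  bias=-1
    (1,2)@(3, 5): e=[2,5,31] → #
    (2,2)@(5, 5): e=[14,-3,27] → ·
    (1,3)@(3, 7): e=[-6,23,21] → ·
    (2,3)@(5, 7): e=[6,15,17] → #
    (3,3)@(7, 7): e=[18,7,13] → #
    (4,3)@(9, 7): e=[30,-1,9] → ·
    (2,4)@(5, 9): e=[-2,33,7] → ·
    (3,4)@(7, 9): e=[10,25,3] → #
    (4,4)@(9, 9): e=[22,17,-1] → ·
    (3,5)@(7, 11): e=[2,43,-7] → ·
  covered (4 px):
    · · · · · · · · · · ·
    · · · · · · · · · · ·
    · # · · · · · · · · ·
    · · # # · · · · · · ·
    · · · # · · · · · · ·
    · · · · · · · · · · ·
T3:
  2·area = 68
  edge (8, 0)→(10, 10): d=(2,10) right/bottom  bias=-1
  edge (10, 10)→(2, 4): d=(-8,-6) top-left  bias=+0
  edge (2, 4)→(8, 0): d=(6,-4) top-left  bias=+0
    (3,0)@(7, 1): e=[12,54,2] → #
    (4,0)@(9, 1): e=[-8,66,10] → ·
    (2,1)@(5, 3): e=[36,26,6] → #
    (4,1)@(9, 3): e=[-4,50,22] → ·
    (2,2)@(5, 5): e=[40,10,18] → #
    (4,2)@(9, 5): e=[0,34,34] → ·  [on edge]
    (2,3)@(5, 7): e=[44,-6,30] → ·
    (3,3)@(7, 7): e=[24,6,38] → #
    (4,3)@(9, 7): e=[4,18,46] → #
    (5,3)@(11, 7): e=[-16,30,54] → ·
    (3,4)@(7, 9): e=[28,-10,50] → ·
    (4,4)@(9, 9): e=[8,2,58] → #
  covered (8 px):
    · · · # · · · · · · ·
    · · # # · · · · · · ·
    · · # # · · · · · · ·
    · · · # # · · · · · ·
    · · · · # · · · · · ·
    · · · · · · · · · · ·
T4:
  2·area = 9  (B↔C swapped to make it positive)
  edge (11, 3)→(8, 4): d=(-3,1) right/bottom  bias=-1
  edge (8, 4)→(11, 0): d=(3,-4) top-left  bias=+0
  edge (11, 0)→(11, 3): d=(0,3) right/bottom  bias=-1
    (5,0)@(11, 1): e=[6,3,0] → ·  [on edge]
    (8,0)@(17, 1): e=[0,27,-18] → ·  [on edge]
    (4,1)@(9, 3): e=[2,1,6] → #
    (5,1)@(11, 3): e=[0,9,0] → ·  [on edge]
    (2,2)@(5, 5): e=[0,-9,18] → ·  [on edge]
    (4,2)@(9, 5): e=[-4,7,6] → ·
    (5,2)@(11, 5): e=[-6,15,0] → ·  [on edge]
    (5,3)@(11, 7): e=[-12,21,0] → ·  [on edge]
    (5,4)@(11, 9): e=[-18,27,0] → ·  [on edge]
    (5,5)@(11, 11): e=[-24,33,0] → ·  [on edge]
  covered (1 px):
    · · · · · · · · · · ·
    · · · · # · · · · · ·
    · · · · · · · · · · ·
    · · · · · · · · · · ·
    · · · · · · · · · · ·
    · · · · · · · · · · ·

Result: [18,46,4]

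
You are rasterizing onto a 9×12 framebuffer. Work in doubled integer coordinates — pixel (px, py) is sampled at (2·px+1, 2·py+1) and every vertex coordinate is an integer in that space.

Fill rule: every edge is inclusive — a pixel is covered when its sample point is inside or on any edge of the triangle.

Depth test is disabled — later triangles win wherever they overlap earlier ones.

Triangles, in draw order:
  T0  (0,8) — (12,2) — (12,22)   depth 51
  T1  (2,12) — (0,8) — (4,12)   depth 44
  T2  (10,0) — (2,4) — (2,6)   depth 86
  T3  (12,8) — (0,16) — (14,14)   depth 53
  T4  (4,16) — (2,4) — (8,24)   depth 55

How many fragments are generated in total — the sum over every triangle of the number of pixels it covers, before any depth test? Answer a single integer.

T0:
  2·area = 240
  edge (0, 8)→(12, 2): d=(12,-6) inclusive
  edge (12, 2)→(12, 22): d=(0,20) inclusive
  edge (12, 22)→(0, 8): d=(-12,-14) inclusive
    (5,1)@(11, 3): e=[6,20,214] → █
    (6,1)@(13, 3): e=[18,-20,242] → ·
    (3,2)@(7, 5): e=[6,100,134] → █
    (4,2)@(9, 5): e=[18,60,162] → █
    (6,2)@(13, 5): e=[42,-20,218] → ·
    (1,3)@(3, 7): e=[6,180,54] → █
    (2,3)@(5, 7): e=[18,140,82] → █
    (6,3)@(13, 7): e=[66,-20,194] → ·
    (0,4)@(1, 9): e=[18,220,2] → █
    (6,4)@(13, 9): e=[90,-20,170] → ·
    (0,5)@(1, 11): e=[42,220,-22] → ·
    (1,5)@(3, 11): e=[54,180,6] → █
  covered (30 px):
    · · · · · · · · ·
    · · · · · █ · · ·
    · · · █ █ █ · · ·
    · █ █ █ █ █ · · ·
    █ █ █ █ █ █ · · ·
    · █ █ █ █ █ · · ·
    · · █ █ █ █ · · ·
    · · · █ █ █ · · ·
    · · · · █ █ · · ·
    · · · · · █ · · ·
    · · · · · · · · ·
    · · · · · · · · ·
T1:
  2·area = 8
  edge (2, 12)→(0, 8): d=(-2,-4) inclusive
  edge (0, 8)→(4, 12): d=(4,4) inclusive
  edge (4, 12)→(2, 12): d=(-2,0) inclusive
    (0,4)@(1, 9): e=[2,0,6] → █  [on edge]
    (1,4)@(3, 9): e=[10,-8,6] → ·
    (0,5)@(1, 11): e=[-2,8,2] → ·
    (1,5)@(3, 11): e=[6,0,2] → █  [on edge]
    (2,5)@(5, 11): e=[14,-8,2] → ·
    (1,6)@(3, 13): e=[2,8,-2] → ·
    (2,6)@(5, 13): e=[10,0,-2] → ·  [on edge]
    (3,7)@(7, 15): e=[14,0,-6] → ·  [on edge]
    (4,8)@(9, 17): e=[18,0,-10] → ·  [on edge]
    (5,9)@(11, 19): e=[22,0,-14] → ·  [on edge]
    (6,10)@(13, 21): e=[26,0,-18] → ·  [on edge]
    (7,11)@(15, 23): e=[30,0,-22] → ·  [on edge]
  covered (2 px):
    · · · · · · · · ·
    · · · · · · · · ·
    · · · · · · · · ·
    · · · · · · · · ·
    █ · · · · · · · ·
    · █ · · · · · · ·
    · · · · · · · · ·
    · · · · · · · · ·
    · · · · · · · · ·
    · · · · · · · · ·
    · · · · · · · · ·
    · · · · · · · · ·
T2:
  2·area = 16  (B↔C swapped to make it positive)
  edge (10, 0)→(2, 6): d=(-8,6) inclusive
  edge (2, 6)→(2, 4): d=(0,-2) inclusive
  edge (2, 4)→(10, 0): d=(8,-4) inclusive
    (2,1)@(5, 3): e=[6,6,4] → █
    (3,1)@(7, 3): e=[-6,10,12] → ·
    (1,2)@(3, 5): e=[2,2,12] → █
    (2,2)@(5, 5): e=[-10,6,20] → ·
    (1,3)@(3, 7): e=[-14,2,28] → ·
  covered (2 px):
    · · · · · · · · ·
    · · █ · · · · · ·
    · █ · · · · · · ·
    · · · · · · · · ·
    · · · · · · · · ·
    · · · · · · · · ·
    · · · · · · · · ·
    · · · · · · · · ·
    · · · · · · · · ·
    · · · · · · · · ·
    · · · · · · · · ·
    · · · · · · · · ·
T3:
  2·area = 88  (B↔C swapped to make it positive)
  edge (12, 8)→(14, 14): d=(2,6) inclusive
  edge (14, 14)→(0, 16): d=(-14,2) inclusive
  edge (0, 16)→(12, 8): d=(12,-8) inclusive
    (5,2)@(11, 5): e=[0,132,-44] → ·  [on edge]
    (5,4)@(11, 9): e=[8,76,4] → █
    (6,4)@(13, 9): e=[-4,72,20] → ·
    (4,5)@(9, 11): e=[24,52,12] → █
    (6,5)@(13, 11): e=[0,44,44] → █  [on edge]
    (7,5)@(15, 11): e=[-12,40,60] → ·
    (2,6)@(5, 13): e=[52,32,4] → █
    (3,6)@(7, 13): e=[40,28,20] → █
    (7,6)@(15, 13): e=[-8,12,84] → ·
    (1,7)@(3, 15): e=[68,8,12] → █
    (3,7)@(7, 15): e=[44,0,44] → █  [on edge]
    (4,7)@(9, 15): e=[32,-4,60] → ·
    (7,8)@(15, 17): e=[0,-44,132] → ·  [on edge]
    (8,11)@(17, 23): e=[0,-132,220] → ·  [on edge]
  covered (12 px):
    · · · · · · · · ·
    · · · · · · · · ·
    · · · · · · · · ·
    · · · · · · · · ·
    · · · · · █ · · ·
    · · · · █ █ █ · ·
    · · █ █ █ █ █ · ·
    · █ █ █ · · · · ·
    · · · · · · · · ·
    · · · · · · · · ·
    · · · · · · · · ·
    · · · · · · · · ·
T4:
  2·area = 32
  edge (4, 16)→(2, 4): d=(-2,-12) inclusive
  edge (2, 4)→(8, 24): d=(6,20) inclusive
  edge (8, 24)→(4, 16): d=(-4,-8) inclusive
    (1,4)@(3, 9): e=[2,10,20] → █
    (2,4)@(5, 9): e=[26,-30,36] → ·
    (1,5)@(3, 11): e=[-2,22,12] → ·
    (2,7)@(5, 15): e=[14,6,12] → █
    (3,7)@(7, 15): e=[38,-34,28] → ·
    (2,8)@(5, 17): e=[10,18,4] → █
    (3,8)@(7, 17): e=[34,-22,20] → ·
    (2,9)@(5, 19): e=[6,30,-4] → ·
    (3,10)@(7, 21): e=[26,2,4] → █
    (4,10)@(9, 21): e=[50,-38,20] → ·
    (3,11)@(7, 23): e=[22,14,-4] → ·
  covered (4 px):
    · · · · · · · · ·
    · · · · · · · · ·
    · · · · · · · · ·
    · · · · · · · · ·
    · █ · · · · · · ·
    · · · · · · · · ·
    · · · · · · · · ·
    · · █ · · · · · ·
    · · █ · · · · · ·
    · · · · · · · · ·
    · · · █ · · · · ·
    · · · · · · · · ·

Result: 50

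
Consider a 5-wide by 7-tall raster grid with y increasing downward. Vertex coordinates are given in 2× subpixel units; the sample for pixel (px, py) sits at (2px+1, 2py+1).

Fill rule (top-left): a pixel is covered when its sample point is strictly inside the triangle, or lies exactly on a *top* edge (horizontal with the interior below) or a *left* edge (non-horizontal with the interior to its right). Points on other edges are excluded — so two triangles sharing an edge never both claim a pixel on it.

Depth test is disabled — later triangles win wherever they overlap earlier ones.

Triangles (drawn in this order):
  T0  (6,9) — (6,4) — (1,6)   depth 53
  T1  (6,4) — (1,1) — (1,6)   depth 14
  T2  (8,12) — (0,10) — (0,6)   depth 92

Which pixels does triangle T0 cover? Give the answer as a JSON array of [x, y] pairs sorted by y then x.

T0:
  2·area = 25  (B↔C swapped to make it positive)
  edge (6, 9)→(1, 6): d=(-5,-3) top-left  bias=+0
  edge (1, 6)→(6, 4): d=(5,-2) top-left  bias=+0
  edge (6, 4)→(6, 9): d=(0,5) right/bottom  bias=-1
    (2,2)@(5, 5): e=[17,3,5] → █
    (3,2)@(7, 5): e=[23,7,-5] → ·
    (1,3)@(3, 7): e=[1,9,15] → █
    (3,3)@(7, 7): e=[13,17,-5] → ·
    (1,4)@(3, 9): e=[-9,19,15] → ·
    (2,4)@(5, 9): e=[-3,23,5] → ·
  covered (3 px):
    · · · · ·
    · · · · ·
    · · █ · ·
    · █ █ · ·
    · · · · ·
    · · · · ·
    · · · · ·
T1:
  2·area = 25  (B↔C swapped to make it positive)
  edge (6, 4)→(1, 6): d=(-5,2) right/bottom  bias=-1
  edge (1, 6)→(1, 1): d=(0,-5) top-left  bias=+0
  edge (1, 1)→(6, 4): d=(5,3) right/bottom  bias=-1
    (0,0)@(1, 1): e=[25,0,0] → ·  [on edge]
    (0,1)@(1, 3): e=[15,0,10] → █  [on edge]
    (1,1)@(3, 3): e=[11,10,4] → █
    (2,1)@(5, 3): e=[7,20,-2] → ·
    (0,2)@(1, 5): e=[5,0,20] → █  [on edge]
    (2,2)@(5, 5): e=[-3,20,8] → ·
    (0,3)@(1, 7): e=[-5,0,30] → ·  [on edge]
    (1,3)@(3, 7): e=[-9,10,24] → ·
    (0,4)@(1, 9): e=[-15,0,40] → ·  [on edge]
    (0,5)@(1, 11): e=[-25,0,50] → ·  [on edge]
    (0,6)@(1, 13): e=[-35,0,60] → ·  [on edge]
  covered (4 px):
    · · · · ·
    █ █ · · ·
    █ █ · · ·
    · · · · ·
    · · · · ·
    · · · · ·
    · · · · ·
T2:
  2·area = 32
  edge (8, 12)→(0, 10): d=(-8,-2) top-left  bias=+0
  edge (0, 10)→(0, 6): d=(0,-4) top-left  bias=+0
  edge (0, 6)→(8, 12): d=(8,6) right/bottom  bias=-1
    (0,3)@(1, 7): e=[26,4,2] → █
    (1,3)@(3, 7): e=[30,12,-10] → ·
    (0,4)@(1, 9): e=[10,4,18] → █
    (1,4)@(3, 9): e=[14,12,6] → █
    (2,4)@(5, 9): e=[18,20,-6] → ·
    (0,5)@(1, 11): e=[-6,4,34] → ·
    (1,5)@(3, 11): e=[-2,12,22] → ·
    (2,5)@(5, 11): e=[2,20,10] → █
    (3,5)@(7, 11): e=[6,28,-2] → ·
    (2,6)@(5, 13): e=[-14,20,26] → ·
  covered (4 px):
    · · · · ·
    · · · · ·
    · · · · ·
    █ · · · ·
    █ █ · · ·
    · · █ · ·
    · · · · ·

Answer: [[2,2],[1,3],[2,3]]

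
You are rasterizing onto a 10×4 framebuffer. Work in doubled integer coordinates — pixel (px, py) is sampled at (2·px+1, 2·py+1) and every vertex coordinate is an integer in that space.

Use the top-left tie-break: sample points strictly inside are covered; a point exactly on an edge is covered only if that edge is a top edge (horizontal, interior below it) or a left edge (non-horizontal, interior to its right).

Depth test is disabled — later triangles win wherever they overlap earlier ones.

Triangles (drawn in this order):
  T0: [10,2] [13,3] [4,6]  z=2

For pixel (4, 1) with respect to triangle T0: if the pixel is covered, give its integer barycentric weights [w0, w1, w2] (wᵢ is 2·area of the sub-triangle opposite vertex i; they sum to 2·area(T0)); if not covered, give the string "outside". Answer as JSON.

T0:
  2·area = 18
  edge (10, 2)→(13, 3): d=(3,1) right/bottom  bias=-1
  edge (13, 3)→(4, 6): d=(-9,3) right/bottom  bias=-1
  edge (4, 6)→(10, 2): d=(6,-4) top-left  bias=+0
    (3,0)@(7, 1): e=[0,36,-18] → ·  [on edge]
    (9,0)@(19, 1): e=[-12,0,30] → ·  [on edge]
    (4,1)@(9, 3): e=[4,12,2] → █
    (5,1)@(11, 3): e=[2,6,10] → █
    (6,1)@(13, 3): e=[0,0,18] → ·  [on edge]
    (3,2)@(7, 5): e=[12,0,6] → ·  [on edge]
    (4,2)@(9, 5): e=[10,-6,14] → ·
    (5,2)@(11, 5): e=[8,-12,22] → ·
    (9,2)@(19, 5): e=[0,-36,54] → ·  [on edge]
    (0,3)@(1, 7): e=[24,0,-6] → ·  [on edge]
  covered (2 px):
    · · · · · · · · · ·
    · · · · █ █ · · · ·
    · · · · · · · · · ·
    · · · · · · · · · ·

Result: [12,2,4]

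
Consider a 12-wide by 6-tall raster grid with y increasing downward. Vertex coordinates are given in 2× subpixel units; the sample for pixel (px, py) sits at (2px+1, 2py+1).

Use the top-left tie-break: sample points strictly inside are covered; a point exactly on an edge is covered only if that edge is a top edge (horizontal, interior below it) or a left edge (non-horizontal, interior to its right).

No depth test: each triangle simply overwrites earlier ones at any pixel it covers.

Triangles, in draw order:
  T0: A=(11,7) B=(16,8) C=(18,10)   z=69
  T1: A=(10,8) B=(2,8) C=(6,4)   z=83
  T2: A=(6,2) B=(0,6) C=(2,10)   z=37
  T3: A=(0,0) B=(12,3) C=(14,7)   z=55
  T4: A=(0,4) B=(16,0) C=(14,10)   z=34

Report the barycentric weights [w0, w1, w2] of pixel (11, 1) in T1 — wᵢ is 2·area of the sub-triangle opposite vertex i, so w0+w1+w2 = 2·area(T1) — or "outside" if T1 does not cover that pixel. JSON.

T0:
  2·area = 8
  edge (11, 7)→(16, 8): d=(5,1) right/bottom  bias=-1
  edge (16, 8)→(18, 10): d=(2,2) right/bottom  bias=-1
  edge (18, 10)→(11, 7): d=(-7,-3) top-left  bias=+0
    (4,0)@(9, 1): e=[-28,0,36] → ·  [on edge]
    (5,1)@(11, 3): e=[-20,0,28] → ·  [on edge]
    (0,2)@(1, 5): e=[0,24,-16] → ·  [on edge]
    (6,2)@(13, 5): e=[-12,0,20] → ·  [on edge]
    (5,3)@(11, 7): e=[0,8,0] → ·  [on edge]
    (7,3)@(15, 7): e=[-4,0,12] → ·  [on edge]
    (8,4)@(17, 9): e=[4,0,4] → ·  [on edge]
    (10,4)@(21, 9): e=[0,-8,16] → ·  [on edge]
    (9,5)@(19, 11): e=[12,0,-4] → ·  [on edge]
  covered (0 px):
    · · · · · · · · · · · ·
    · · · · · · · · · · · ·
    · · · · · · · · · · · ·
    · · · · · · · · · · · ·
    · · · · · · · · · · · ·
    · · · · · · · · · · · ·
T1:
  2·area = 32
  edge (10, 8)→(2, 8): d=(-8,0) right/bottom  bias=-1
  edge (2, 8)→(6, 4): d=(4,-4) top-left  bias=+0
  edge (6, 4)→(10, 8): d=(4,4) right/bottom  bias=-1
    (1,0)@(3, 1): e=[56,-24,0] → ·  [on edge]
    (4,0)@(9, 1): e=[56,0,-24] → ·  [on edge]
    (2,1)@(5, 3): e=[40,-8,0] → ·  [on edge]
    (3,1)@(7, 3): e=[40,0,-8] → ·  [on edge]
    (2,2)@(5, 5): e=[24,0,8] → █  [on edge]
    (3,2)@(7, 5): e=[24,8,0] → ·  [on edge]
    (1,3)@(3, 7): e=[8,0,24] → █  [on edge]
    (3,3)@(7, 7): e=[8,16,8] → █
    (4,3)@(9, 7): e=[8,24,0] → ·  [on edge]
    (0,4)@(1, 9): e=[-8,0,40] → ·  [on edge]
    (1,4)@(3, 9): e=[-8,8,32] → ·
    (2,4)@(5, 9): e=[-8,16,24] → ·
    (5,4)@(11, 9): e=[-8,40,0] → ·  [on edge]
    (6,5)@(13, 11): e=[-24,56,0] → ·  [on edge]
  covered (4 px):
    · · · · · · · · · · · ·
    · · · · · · · · · · · ·
    · · █ · · · · · · · · ·
    · █ █ █ · · · · · · · ·
    · · · · · · · · · · · ·
    · · · · · · · · · · · ·
T2:
  2·area = 32  (B↔C swapped to make it positive)
  edge (6, 2)→(2, 10): d=(-4,8) right/bottom  bias=-1
  edge (2, 10)→(0, 6): d=(-2,-4) top-left  bias=+0
  edge (0, 6)→(6, 2): d=(6,-4) top-left  bias=+0
    (2,1)@(5, 3): e=[4,26,2] → █
    (3,1)@(7, 3): e=[-12,34,10] → ·
    (1,2)@(3, 5): e=[12,14,6] → █
    (2,2)@(5, 5): e=[-4,22,14] → ·
    (0,3)@(1, 7): e=[20,2,10] → █
    (2,3)@(5, 7): e=[-12,18,26] → ·
    (0,4)@(1, 9): e=[12,-2,22] → ·
    (1,4)@(3, 9): e=[-4,6,30] → ·
  covered (4 px):
    · · · · · · · · · · · ·
    · · █ · · · · · · · · ·
    · █ · · · · · · · · · ·
    █ █ · · · · · · · · · ·
    · · · · · · · · · · · ·
    · · · · · · · · · · · ·
T3:
  2·area = 42
  edge (0, 0)→(12, 3): d=(12,3) right/bottom  bias=-1
  edge (12, 3)→(14, 7): d=(2,4) right/bottom  bias=-1
  edge (14, 7)→(0, 0): d=(-14,-7) top-left  bias=+0
    (1,0)@(3, 1): e=[3,32,7] → █
    (2,0)@(5, 1): e=[-3,24,21] → ·
    (5,0)@(11, 1): e=[-21,0,63] → ·  [on edge]
    (1,1)@(3, 3): e=[27,36,-21] → ·
    (3,1)@(7, 3): e=[15,20,7] → █
    (4,1)@(9, 3): e=[9,12,21] → █
    (5,1)@(11, 3): e=[3,4,35] → █
    (6,1)@(13, 3): e=[-3,-4,49] → ·
    (3,2)@(7, 5): e=[39,24,-21] → ·
    (4,2)@(9, 5): e=[33,16,-7] → ·
    (5,2)@(11, 5): e=[27,8,7] → █
    (6,2)@(13, 5): e=[21,0,21] → ·  [on edge]
    (7,4)@(15, 9): e=[63,0,-21] → ·  [on edge]
  covered (5 px):
    · █ · · · · · · · · · ·
    · · · █ █ █ · · · · · ·
    · · · · · █ · · · · · ·
    · · · · · · · · · · · ·
    · · · · · · · · · · · ·
    · · · · · · · · · · · ·
T4:
  2·area = 152
  edge (0, 4)→(16, 0): d=(16,-4) top-left  bias=+0
  edge (16, 0)→(14, 10): d=(-2,10) right/bottom  bias=-1
  edge (14, 10)→(0, 4): d=(-14,-6) top-left  bias=+0
    (6,0)@(13, 1): e=[4,28,120] → █
    (7,0)@(15, 1): e=[12,8,132] → █
    (8,0)@(17, 1): e=[20,-12,144] → ·
    (2,1)@(5, 3): e=[4,104,44] → █
    (3,1)@(7, 3): e=[12,84,56] → █
    (4,1)@(9, 3): e=[20,64,68] → █
    (5,1)@(11, 3): e=[28,44,80] → █
    (8,1)@(17, 3): e=[52,-16,116] → ·
    (1,2)@(3, 5): e=[28,120,4] → █
    (7,2)@(15, 5): e=[76,0,76] → ·  [on edge]
    (1,3)@(3, 7): e=[60,116,-24] → ·
    (2,3)@(5, 7): e=[68,96,-12] → ·
    (3,3)@(7, 7): e=[76,76,0] → █  [on edge]
  covered (19 px):
    · · · · · · █ █ · · · ·
    · · █ █ █ █ █ █ · · · ·
    · █ █ █ █ █ █ · · · · ·
    · · · █ █ █ █ · · · · ·
    · · · · · · █ · · · · ·
    · · · · · · · · · · · ·

Result: "outside"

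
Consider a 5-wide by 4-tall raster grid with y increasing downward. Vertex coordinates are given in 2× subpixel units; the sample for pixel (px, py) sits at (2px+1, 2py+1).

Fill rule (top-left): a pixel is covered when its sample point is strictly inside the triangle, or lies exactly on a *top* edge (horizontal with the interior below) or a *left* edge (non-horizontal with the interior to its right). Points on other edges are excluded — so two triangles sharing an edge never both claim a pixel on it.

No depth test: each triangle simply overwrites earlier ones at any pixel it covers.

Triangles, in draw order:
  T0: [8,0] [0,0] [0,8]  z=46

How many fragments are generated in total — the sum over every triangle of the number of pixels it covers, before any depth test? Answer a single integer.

T0:
  2·area = 64  (B↔C swapped to make it positive)
  edge (8, 0)→(0, 8): d=(-8,8) right/bottom  bias=-1
  edge (0, 8)→(0, 0): d=(0,-8) top-left  bias=+0
  edge (0, 0)→(8, 0): d=(8,0) top-left  bias=+0
    (0,0)@(1, 1): e=[48,8,8] → █
    (1,0)@(3, 1): e=[32,24,8] → █
    (2,0)@(5, 1): e=[16,40,8] → █
    (3,0)@(7, 1): e=[0,56,8] → ·  [on edge]
    (0,1)@(1, 3): e=[32,8,24] → █
    (2,1)@(5, 3): e=[0,40,24] → ·  [on edge]
    (0,2)@(1, 5): e=[16,8,40] → █
    (1,2)@(3, 5): e=[0,24,40] → ·  [on edge]
    (0,3)@(1, 7): e=[0,8,56] → ·  [on edge]
  covered (6 px):
    █ █ █ · ·
    █ █ · · ·
    █ · · · ·
    · · · · ·

Result: 6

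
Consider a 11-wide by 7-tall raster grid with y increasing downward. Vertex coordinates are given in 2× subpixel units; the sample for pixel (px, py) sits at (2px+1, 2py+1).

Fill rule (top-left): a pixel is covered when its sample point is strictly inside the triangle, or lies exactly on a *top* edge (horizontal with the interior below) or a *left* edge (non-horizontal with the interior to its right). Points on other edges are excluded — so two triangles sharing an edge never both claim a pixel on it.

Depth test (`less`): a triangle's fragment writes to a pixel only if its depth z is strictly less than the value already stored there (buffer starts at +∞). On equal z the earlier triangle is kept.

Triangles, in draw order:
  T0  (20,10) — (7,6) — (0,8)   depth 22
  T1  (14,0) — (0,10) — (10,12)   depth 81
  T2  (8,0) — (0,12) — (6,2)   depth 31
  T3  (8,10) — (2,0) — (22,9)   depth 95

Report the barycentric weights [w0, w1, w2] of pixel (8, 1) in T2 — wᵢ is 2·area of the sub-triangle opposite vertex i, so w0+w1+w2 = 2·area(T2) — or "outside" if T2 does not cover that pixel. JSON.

T0:
  2·area = 54  (B↔C swapped to make it positive)
  edge (20, 10)→(0, 8): d=(-20,-2) top-left  bias=+0
  edge (0, 8)→(7, 6): d=(7,-2) top-left  bias=+0
  edge (7, 6)→(20, 10): d=(13,4) right/bottom  bias=-1
    (2,3)@(5, 7): e=[30,3,21] → #
    (3,3)@(7, 7): e=[34,7,13] → #
    (4,3)@(9, 7): e=[38,11,5] → #
    (5,3)@(11, 7): e=[42,15,-3] → ·
    (2,4)@(5, 9): e=[-10,17,47] → ·
    (3,4)@(7, 9): e=[-6,21,39] → ·
    (4,4)@(9, 9): e=[-2,25,31] → ·
    (5,4)@(11, 9): e=[2,29,23] → #
    (6,4)@(13, 9): e=[6,33,15] → #
    (7,4)@(15, 9): e=[10,37,7] → #
    (8,4)@(17, 9): e=[14,41,-1] → ·
    (5,5)@(11, 11): e=[-38,43,49] → ·
  covered (6 px):
    · · · · · · · · · · ·
    · · · · · · · · · · ·
    · · · · · · · · · · ·
    · · # # # · · · · · ·
    · · · · · # # # · · ·
    · · · · · · · · · · ·
    · · · · · · · · · · ·
T1:
  2·area = 128  (B↔C swapped to make it positive)
  edge (14, 0)→(10, 12): d=(-4,12) right/bottom  bias=-1
  edge (10, 12)→(0, 10): d=(-10,-2) top-left  bias=+0
  edge (0, 10)→(14, 0): d=(14,-10) top-left  bias=+0
    (6,0)@(13, 1): e=[8,116,4] → #
    (7,0)@(15, 1): e=[-16,120,24] → ·
    (5,1)@(11, 3): e=[24,92,12] → #
    (6,1)@(13, 3): e=[0,96,32] → ·  [on edge]
    (3,2)@(7, 5): e=[64,64,0] → #  [on edge]
    (4,2)@(9, 5): e=[40,68,20] → #
    (6,2)@(13, 5): e=[-8,76,60] → ·
    (2,3)@(5, 7): e=[80,40,8] → #
    (6,3)@(13, 7): e=[-16,56,88] → ·
    (1,4)@(3, 9): e=[96,16,16] → #
    (5,4)@(11, 9): e=[0,32,96] → ·  [on edge]
    (1,5)@(3, 11): e=[88,-4,44] → ·
    (2,5)@(5, 11): e=[64,0,64] → #  [on edge]
    (7,6)@(15, 13): e=[-64,0,192] → ·  [on edge]
  covered (16 px):
    · · · · · · # · · · ·
    · · · · · # · · · · ·
    · · · # # # · · · · ·
    · · # # # # · · · · ·
    · # # # # · · · · · ·
    · · # # # · · · · · ·
    · · · · · · · · · · ·
T2:
  2·area = 8
  edge (8, 0)→(0, 12): d=(-8,12) right/bottom  bias=-1
  edge (0, 12)→(6, 2): d=(6,-10) top-left  bias=+0
  edge (6, 2)→(8, 0): d=(2,-2) top-left  bias=+0
    (3,0)@(7, 1): e=[4,4,0] → #  [on edge]
    (4,0)@(9, 1): e=[-20,24,4] → ·
    (2,1)@(5, 3): e=[12,-4,0] → ·  [on edge]
    (3,1)@(7, 3): e=[-12,16,4] → ·
    (1,2)@(3, 5): e=[20,-12,0] → ·  [on edge]
    (0,3)@(1, 7): e=[28,-20,0] → ·  [on edge]
    (1,3)@(3, 7): e=[4,0,4] → #  [on edge]
    (2,3)@(5, 7): e=[-20,20,8] → ·
    (1,4)@(3, 9): e=[-12,12,8] → ·
  covered (2 px):
    · · · # · · · · · · ·
    · · · · · · · · · · ·
    · · · · · · · · · · ·
    · # · · · · · · · · ·
    · · · · · · · · · · ·
    · · · · · · · · · · ·
    · · · · · · · · · · ·
T3:
  2·area = 146
  edge (8, 10)→(2, 0): d=(-6,-10) top-left  bias=+0
  edge (2, 0)→(22, 9): d=(20,9) right/bottom  bias=-1
  edge (22, 9)→(8, 10): d=(-14,1) right/bottom  bias=-1
    (1,0)@(3, 1): e=[4,11,131] → #
    (2,0)@(5, 1): e=[24,-7,129] → ·
    (1,1)@(3, 3): e=[-8,51,103] → ·
    (2,1)@(5, 3): e=[12,33,101] → #
    (3,1)@(7, 3): e=[32,15,99] → #
    (4,1)@(9, 3): e=[52,-3,97] → ·
    (2,2)@(5, 5): e=[0,73,73] → #  [on edge]
    (4,2)@(9, 5): e=[40,37,69] → #
    (5,2)@(11, 5): e=[60,19,67] → #
    (6,2)@(13, 5): e=[80,1,65] → #
    (7,2)@(15, 5): e=[100,-17,63] → ·
    (2,3)@(5, 7): e=[-12,113,45] → ·
  covered (21 px):
    · # · · · · · · · · ·
    · · # # · · · · · · ·
    · · # # # # # · · · ·
    · · · # # # # # # · ·
    · · · · # # # # # # #
    · · · · · · · · · · ·
    · · · · · · · · · · ·

Answer: "outside"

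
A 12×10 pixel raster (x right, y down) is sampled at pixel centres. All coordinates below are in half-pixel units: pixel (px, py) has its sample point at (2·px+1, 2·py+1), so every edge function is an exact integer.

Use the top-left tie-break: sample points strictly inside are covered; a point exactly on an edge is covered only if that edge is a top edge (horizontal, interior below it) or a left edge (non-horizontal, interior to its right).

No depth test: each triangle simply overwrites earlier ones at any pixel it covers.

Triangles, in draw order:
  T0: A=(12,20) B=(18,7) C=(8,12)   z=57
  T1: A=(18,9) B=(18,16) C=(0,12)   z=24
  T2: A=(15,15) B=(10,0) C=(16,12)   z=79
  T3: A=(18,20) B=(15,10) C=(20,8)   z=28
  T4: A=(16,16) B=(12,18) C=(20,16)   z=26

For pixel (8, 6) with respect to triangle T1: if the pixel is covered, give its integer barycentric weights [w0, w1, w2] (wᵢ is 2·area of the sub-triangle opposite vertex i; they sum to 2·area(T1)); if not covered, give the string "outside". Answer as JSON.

T0:
  2·area = 100  (B↔C swapped to make it positive)
  edge (12, 20)→(8, 12): d=(-4,-8) top-left  bias=+0
  edge (8, 12)→(18, 7): d=(10,-5) top-left  bias=+0
  edge (18, 7)→(12, 20): d=(-6,13) right/bottom  bias=-1
    (7,4)@(15, 9): e=[68,5,27] → X
    (8,4)@(17, 9): e=[84,15,1] → X
    (9,4)@(19, 9): e=[100,25,-25] → .
    (5,5)@(11, 11): e=[28,5,67] → X
    (6,5)@(13, 11): e=[44,15,41] → X
    (8,5)@(17, 11): e=[76,35,-11] → .
    (4,6)@(9, 13): e=[4,15,81] → X
    (8,6)@(17, 13): e=[68,55,-23] → .
    (4,7)@(9, 15): e=[-4,35,69] → .
    (5,7)@(11, 15): e=[12,45,43] → X
    (7,7)@(15, 15): e=[44,65,-9] → .
    (5,8)@(11, 17): e=[4,65,31] → X
  covered (13 px):
    . . . . . . . . . . . .
    . . . . . . . . . . . .
    . . . . . . . . . . . .
    . . . . . . . . . . . .
    . . . . . . . X X . . .
    . . . . . X X X . . . .
    . . . . X X X X . . . .
    . . . . . X X . . . . .
    . . . . . X X . . . . .
    . . . . . . . . . . . .
T1:
  2·area = 126
  edge (18, 9)→(18, 16): d=(0,7) right/bottom  bias=-1
  edge (18, 16)→(0, 12): d=(-18,-4) top-left  bias=+0
  edge (0, 12)→(18, 9): d=(18,-3) top-left  bias=+0
    (3,5)@(7, 11): e=[77,46,3] → X
    (4,5)@(9, 11): e=[63,54,9] → X
    (5,5)@(11, 11): e=[49,62,15] → X
    (6,5)@(13, 11): e=[35,70,21] → X
    (7,5)@(15, 11): e=[21,78,27] → X
    (8,5)@(17, 11): e=[7,86,33] → X
    (9,5)@(19, 11): e=[-7,94,39] → .
    (2,6)@(5, 13): e=[91,2,33] → X
    (9,6)@(19, 13): e=[-7,58,75] → .
    (2,7)@(5, 15): e=[91,-34,69] → .
    (3,7)@(7, 15): e=[77,-26,75] → .
    (4,7)@(9, 15): e=[63,-18,81] → .
  covered (15 px):
    . . . . . . . . . . . .
    . . . . . . . . . . . .
    . . . . . . . . . . . .
    . . . . . . . . . . . .
    . . . . . . . . . . . .
    . . . X X X X X X . . .
    . . X X X X X X X . . .
    . . . . . . . X X . . .
    . . . . . . . . . . . .
    . . . . . . . . . . . .
T2:
  2·area = 30
  edge (15, 15)→(10, 0): d=(-5,-15) top-left  bias=+0
  edge (10, 0)→(16, 12): d=(6,12) right/bottom  bias=-1
  edge (16, 12)→(15, 15): d=(-1,3) right/bottom  bias=-1
    (5,1)@(11, 3): e=[0,6,24] → X  [on edge]
    (6,1)@(13, 3): e=[30,-18,18] → .
    (9,1)@(19, 3): e=[120,-90,0] → .  [on edge]
    (5,2)@(11, 5): e=[-10,18,22] → .
    (6,3)@(13, 7): e=[10,6,14] → X
    (7,3)@(15, 7): e=[40,-18,8] → .
    (6,4)@(13, 9): e=[0,18,12] → X  [on edge]
    (7,4)@(15, 9): e=[30,-6,6] → .
    (8,4)@(17, 9): e=[60,-30,0] → .  [on edge]
    (6,5)@(13, 11): e=[-10,30,10] → .
    (7,5)@(15, 11): e=[20,6,4] → X
    (8,5)@(17, 11): e=[50,-18,-2] → .
    (7,7)@(15, 15): e=[0,30,0] → .  [on edge]
  covered (5 px):
    . . . . . . . . . . . .
    . . . . . X . . . . . .
    . . . . . . . . . . . .
    . . . . . . X . . . . .
    . . . . . . X . . . . .
    . . . . . . . X . . . .
    . . . . . . . X . . . .
    . . . . . . . . . . . .
    . . . . . . . . . . . .
    . . . . . . . . . . . .
T3:
  2·area = 56
  edge (18, 20)→(15, 10): d=(-3,-10) top-left  bias=+0
  edge (15, 10)→(20, 8): d=(5,-2) top-left  bias=+0
  edge (20, 8)→(18, 20): d=(-2,12) right/bottom  bias=-1
    (9,4)@(19, 9): e=[43,3,10] → X
    (10,4)@(21, 9): e=[63,7,-14] → .
    (8,5)@(17, 11): e=[17,9,30] → X
    (10,5)@(21, 11): e=[57,17,-18] → .
    (8,6)@(17, 13): e=[11,19,26] → X
    (10,6)@(21, 13): e=[51,27,-22] → .
    (8,7)@(17, 15): e=[5,29,22] → X
    (9,7)@(19, 15): e=[25,33,-2] → .
    (8,8)@(17, 17): e=[-1,39,18] → .
  covered (6 px):
    . . . . . . . . . . . .
    . . . . . . . . . . . .
    . . . . . . . . . . . .
    . . . . . . . . . . . .
    . . . . . . . . . X . .
    . . . . . . . . X X . .
    . . . . . . . . X X . .
    . . . . . . . . X . . .
    . . . . . . . . . . . .
    . . . . . . . . . . . .
T4:
  2·area = 8  (B↔C swapped to make it positive)
  edge (16, 16)→(20, 16): d=(4,0) top-left  bias=+0
  edge (20, 16)→(12, 18): d=(-8,2) right/bottom  bias=-1
  edge (12, 18)→(16, 16): d=(4,-2) top-left  bias=+0
    (7,8)@(15, 17): e=[4,2,2] → X
    (8,8)@(17, 17): e=[4,-2,6] → .
    (7,9)@(15, 19): e=[12,-14,10] → .
  covered (1 px):
    . . . . . . . . . . . .
    . . . . . . . . . . . .
    . . . . . . . . . . . .
    . . . . . . . . . . . .
    . . . . . . . . . . . .
    . . . . . . . . . . . .
    . . . . . . . . . . . .
    . . . . . . . . . . . .
    . . . . . . . X . . . .
    . . . . . . . . . . . .

Final: [50,69,7]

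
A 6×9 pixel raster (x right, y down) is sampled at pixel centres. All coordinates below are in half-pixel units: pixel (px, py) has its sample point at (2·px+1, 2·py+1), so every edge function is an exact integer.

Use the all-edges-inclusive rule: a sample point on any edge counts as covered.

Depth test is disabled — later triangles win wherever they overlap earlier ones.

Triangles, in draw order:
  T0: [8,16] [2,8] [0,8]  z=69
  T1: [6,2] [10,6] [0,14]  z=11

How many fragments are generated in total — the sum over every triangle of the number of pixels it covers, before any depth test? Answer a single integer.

T0:
  2·area = 16  (B↔C swapped to make it positive)
  edge (8, 16)→(0, 8): d=(-8,-8) inclusive
  edge (0, 8)→(2, 8): d=(2,0) inclusive
  edge (2, 8)→(8, 16): d=(6,8) inclusive
    (0,4)@(1, 9): e=[0,2,14] → X  [on edge]
    (1,4)@(3, 9): e=[16,2,-2] → .
    (0,5)@(1, 11): e=[-16,6,26] → .
    (1,5)@(3, 11): e=[0,6,10] → X  [on edge]
    (2,5)@(5, 11): e=[16,6,-6] → .
    (1,6)@(3, 13): e=[-16,10,22] → .
    (2,6)@(5, 13): e=[0,10,6] → X  [on edge]
    (3,6)@(7, 13): e=[16,10,-10] → .
    (2,7)@(5, 15): e=[-16,14,18] → .
    (3,7)@(7, 15): e=[0,14,2] → X  [on edge]
    (4,7)@(9, 15): e=[16,14,-14] → .
    (3,8)@(7, 17): e=[-16,18,14] → .
    (4,8)@(9, 17): e=[0,18,-2] → .  [on edge]
  covered (4 px):
    . . . . . .
    . . . . . .
    . . . . . .
    . . . . . .
    X . . . . .
    . X . . . .
    . . X . . .
    . . . X . .
    . . . . . .
T1:
  2·area = 72
  edge (6, 2)→(10, 6): d=(4,4) inclusive
  edge (10, 6)→(0, 14): d=(-10,8) inclusive
  edge (0, 14)→(6, 2): d=(6,-12) inclusive
    (2,0)@(5, 1): e=[0,90,-18] → .  [on edge]
    (3,1)@(7, 3): e=[0,54,18] → X  [on edge]
    (4,1)@(9, 3): e=[-8,38,42] → .
    (2,2)@(5, 5): e=[16,50,6] → X
    (4,2)@(9, 5): e=[0,18,54] → X  [on edge]
    (5,2)@(11, 5): e=[-8,2,78] → .
    (2,3)@(5, 7): e=[24,30,18] → X
    (4,3)@(9, 7): e=[8,-2,66] → .
    (5,3)@(11, 7): e=[0,-18,90] → .  [on edge]
    (1,4)@(3, 9): e=[40,26,6] → X
    (3,4)@(7, 9): e=[24,-6,54] → .
    (1,5)@(3, 11): e=[48,6,18] → X
  covered (10 px):
    . . . . . .
    . . . X . .
    . . X X X .
    . . X X . .
    . X X . . .
    . X . . . .
    X . . . . .
    . . . . . .
    . . . . . .

Final: 14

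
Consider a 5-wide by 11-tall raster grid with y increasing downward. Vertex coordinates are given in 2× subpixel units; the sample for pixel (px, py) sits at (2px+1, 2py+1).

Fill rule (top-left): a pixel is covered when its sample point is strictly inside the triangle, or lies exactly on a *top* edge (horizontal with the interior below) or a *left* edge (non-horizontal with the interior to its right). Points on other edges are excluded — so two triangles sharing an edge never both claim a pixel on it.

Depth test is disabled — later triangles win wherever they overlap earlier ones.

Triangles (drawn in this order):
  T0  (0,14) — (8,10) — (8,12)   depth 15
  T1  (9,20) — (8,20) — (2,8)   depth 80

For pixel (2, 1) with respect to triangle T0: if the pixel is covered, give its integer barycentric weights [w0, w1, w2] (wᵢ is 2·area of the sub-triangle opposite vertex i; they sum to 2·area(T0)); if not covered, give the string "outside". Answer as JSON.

T0:
  2·area = 16
  edge (0, 14)→(8, 10): d=(8,-4) top-left  bias=+0
  edge (8, 10)→(8, 12): d=(0,2) right/bottom  bias=-1
  edge (8, 12)→(0, 14): d=(-8,2) right/bottom  bias=-1
    (3,5)@(7, 11): e=[4,2,10] → #
    (4,5)@(9, 11): e=[12,-2,6] → ·
    (1,6)@(3, 13): e=[4,10,2] → #
    (2,6)@(5, 13): e=[12,6,-2] → ·
    (3,6)@(7, 13): e=[20,2,-6] → ·
    (1,7)@(3, 15): e=[20,10,-14] → ·
  covered (2 px):
    · · · · ·
    · · · · ·
    · · · · ·
    · · · · ·
    · · · · ·
    · · · # ·
    · # · · ·
    · · · · ·
    · · · · ·
    · · · · ·
    · · · · ·
T1:
  2·area = 12
  edge (9, 20)→(8, 20): d=(-1,0) right/bottom  bias=-1
  edge (8, 20)→(2, 8): d=(-6,-12) top-left  bias=+0
  edge (2, 8)→(9, 20): d=(7,12) right/bottom  bias=-1
    (3,8)@(7, 17): e=[3,6,3] → #
    (4,8)@(9, 17): e=[3,30,-21] → ·
    (3,9)@(7, 19): e=[1,-6,17] → ·
  covered (1 px):
    · · · · ·
    · · · · ·
    · · · · ·
    · · · · ·
    · · · · ·
    · · · · ·
    · · · · ·
    · · · · ·
    · · · # ·
    · · · · ·
    · · · · ·

Answer: "outside"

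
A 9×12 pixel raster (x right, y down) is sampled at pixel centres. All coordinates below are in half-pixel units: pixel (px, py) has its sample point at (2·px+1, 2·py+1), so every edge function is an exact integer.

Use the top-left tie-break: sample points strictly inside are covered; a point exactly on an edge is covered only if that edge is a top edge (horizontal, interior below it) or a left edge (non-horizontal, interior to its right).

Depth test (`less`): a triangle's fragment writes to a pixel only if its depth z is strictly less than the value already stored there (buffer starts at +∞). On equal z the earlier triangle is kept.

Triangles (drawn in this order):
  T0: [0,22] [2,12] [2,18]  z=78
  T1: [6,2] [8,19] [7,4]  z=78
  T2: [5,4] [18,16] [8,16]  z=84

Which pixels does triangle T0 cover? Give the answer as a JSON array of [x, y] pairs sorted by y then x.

T0:
  2·area = 12
  edge (0, 22)→(2, 12): d=(2,-10) top-left  bias=+0
  edge (2, 12)→(2, 18): d=(0,6) right/bottom  bias=-1
  edge (2, 18)→(0, 22): d=(-2,4) right/bottom  bias=-1
    (1,3)@(3, 7): e=[0,-6,18] → ·  [on edge]
    (0,8)@(1, 17): e=[0,6,6] → █  [on edge]
    (1,8)@(3, 17): e=[20,-6,-2] → ·
    (0,9)@(1, 19): e=[4,6,2] → █
    (1,9)@(3, 19): e=[24,-6,-6] → ·
    (0,10)@(1, 21): e=[8,6,-2] → ·
  covered (2 px):
    · · · · · · · · ·
    · · · · · · · · ·
    · · · · · · · · ·
    · · · · · · · · ·
    · · · · · · · · ·
    · · · · · · · · ·
    · · · · · · · · ·
    · · · · · · · · ·
    █ · · · · · · · ·
    █ · · · · · · · ·
    · · · · · · · · ·
    · · · · · · · · ·
T1:
  2·area = 13  (B↔C swapped to make it positive)
  edge (6, 2)→(7, 4): d=(1,2) right/bottom  bias=-1
  edge (7, 4)→(8, 19): d=(1,15) right/bottom  bias=-1
  edge (8, 19)→(6, 2): d=(-2,-17) top-left  bias=+0
    (3,2)@(7, 5): e=[1,1,11] → █
    (4,2)@(9, 5): e=[-3,-29,45] → ·
    (3,3)@(7, 7): e=[3,3,7] → █
    (4,3)@(9, 7): e=[-1,-27,41] → ·
    (3,4)@(7, 9): e=[5,5,3] → █
    (4,4)@(9, 9): e=[1,-25,37] → ·
    (3,5)@(7, 11): e=[7,7,-1] → ·
  covered (3 px):
    · · · · · · · · ·
    · · · · · · · · ·
    · · · █ · · · · ·
    · · · █ · · · · ·
    · · · █ · · · · ·
    · · · · · · · · ·
    · · · · · · · · ·
    · · · · · · · · ·
    · · · · · · · · ·
    · · · · · · · · ·
    · · · · · · · · ·
    · · · · · · · · ·
T2:
  2·area = 120
  edge (5, 4)→(18, 16): d=(13,12) right/bottom  bias=-1
  edge (18, 16)→(8, 16): d=(-10,0) right/bottom  bias=-1
  edge (8, 16)→(5, 4): d=(-3,-12) top-left  bias=+0
    (3,3)@(7, 7): e=[15,90,15] → █
    (4,3)@(9, 7): e=[-9,90,39] → ·
    (3,4)@(7, 9): e=[41,70,9] → █
    (4,4)@(9, 9): e=[17,70,33] → █
    (5,4)@(11, 9): e=[-7,70,57] → ·
    (3,5)@(7, 11): e=[67,50,3] → █
    (5,5)@(11, 11): e=[19,50,51] → █
    (6,5)@(13, 11): e=[-5,50,75] → ·
    (3,6)@(7, 13): e=[93,30,-3] → ·
    (4,6)@(9, 13): e=[69,30,21] → █
    (6,6)@(13, 13): e=[21,30,69] → █
    (7,6)@(15, 13): e=[-3,30,93] → ·
  covered (13 px):
    · · · · · · · · ·
    · · · · · · · · ·
    · · · · · · · · ·
    · · · █ · · · · ·
    · · · █ █ · · · ·
    · · · █ █ █ · · ·
    · · · · █ █ █ · ·
    · · · · █ █ █ █ ·
    · · · · · · · · ·
    · · · · · · · · ·
    · · · · · · · · ·
    · · · · · · · · ·

Result: [[0,8],[0,9]]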